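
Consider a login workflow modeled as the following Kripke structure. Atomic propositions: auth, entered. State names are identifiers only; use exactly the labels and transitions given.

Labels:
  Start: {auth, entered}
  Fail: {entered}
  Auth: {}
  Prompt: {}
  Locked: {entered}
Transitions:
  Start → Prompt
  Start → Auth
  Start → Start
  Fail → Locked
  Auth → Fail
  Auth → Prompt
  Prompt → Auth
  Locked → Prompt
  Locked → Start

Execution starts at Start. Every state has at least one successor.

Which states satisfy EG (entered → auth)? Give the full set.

{Start, Auth, Prompt}

States satisfying entered → auth: {Start, Auth, Prompt}.
States satisfying EG (entered → auth): {Start, Auth, Prompt}.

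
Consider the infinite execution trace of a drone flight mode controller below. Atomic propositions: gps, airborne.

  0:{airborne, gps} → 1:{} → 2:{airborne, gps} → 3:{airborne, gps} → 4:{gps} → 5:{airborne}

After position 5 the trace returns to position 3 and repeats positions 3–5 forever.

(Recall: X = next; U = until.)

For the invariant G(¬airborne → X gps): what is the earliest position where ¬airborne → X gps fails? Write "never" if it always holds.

4

Check ¬airborne → X gps at each position in order: 0 ✓, 1 ✓, 2 ✓, 3 ✓.
At position 4 the labels are {gps} and the next position 5 has {airborne}, so ¬airborne → X gps is false there. This is the first violation.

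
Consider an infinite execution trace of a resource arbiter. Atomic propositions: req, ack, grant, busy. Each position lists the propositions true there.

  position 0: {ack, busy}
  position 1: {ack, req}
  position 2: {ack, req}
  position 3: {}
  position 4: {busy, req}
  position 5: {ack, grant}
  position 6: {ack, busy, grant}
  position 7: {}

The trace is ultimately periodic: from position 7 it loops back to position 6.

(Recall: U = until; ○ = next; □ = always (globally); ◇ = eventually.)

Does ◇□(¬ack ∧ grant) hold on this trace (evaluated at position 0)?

Violated

□(¬ack ∧ grant) is false at every position 0..7, so it never becomes true and ◇□(¬ack ∧ grant) fails.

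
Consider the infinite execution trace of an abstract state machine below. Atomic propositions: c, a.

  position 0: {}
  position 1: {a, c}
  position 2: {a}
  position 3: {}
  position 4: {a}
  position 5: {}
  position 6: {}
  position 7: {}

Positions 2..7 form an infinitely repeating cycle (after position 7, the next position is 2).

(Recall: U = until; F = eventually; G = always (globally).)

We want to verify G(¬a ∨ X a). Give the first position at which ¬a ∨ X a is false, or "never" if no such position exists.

2

Check ¬a ∨ X a at each position in order: 0 ✓, 1 ✓.
At position 2 the labels are {a} and the next position 3 has {}, so ¬a ∨ X a is false there. This is the first violation.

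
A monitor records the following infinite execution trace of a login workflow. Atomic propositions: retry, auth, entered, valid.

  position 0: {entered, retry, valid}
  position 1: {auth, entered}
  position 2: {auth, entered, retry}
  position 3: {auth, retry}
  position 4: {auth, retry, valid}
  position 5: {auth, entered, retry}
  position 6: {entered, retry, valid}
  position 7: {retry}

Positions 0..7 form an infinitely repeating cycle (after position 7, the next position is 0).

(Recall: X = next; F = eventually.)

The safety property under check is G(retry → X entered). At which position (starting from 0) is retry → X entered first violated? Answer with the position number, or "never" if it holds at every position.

2

Check retry → X entered at each position in order: 0 ✓, 1 ✓.
At position 2 the labels are {auth, entered, retry} and the next position 3 has {auth, retry}, so retry → X entered is false there. This is the first violation.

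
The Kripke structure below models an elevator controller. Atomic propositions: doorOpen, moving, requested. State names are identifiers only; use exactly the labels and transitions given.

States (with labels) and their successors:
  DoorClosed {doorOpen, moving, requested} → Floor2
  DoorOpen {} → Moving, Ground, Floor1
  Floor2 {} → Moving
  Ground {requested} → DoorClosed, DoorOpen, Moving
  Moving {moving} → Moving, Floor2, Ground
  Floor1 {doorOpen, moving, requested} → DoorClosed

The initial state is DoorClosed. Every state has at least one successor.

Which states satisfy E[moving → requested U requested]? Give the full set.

{DoorClosed, DoorOpen, Ground, Floor1}

States satisfying moving → requested: {DoorClosed, DoorOpen, Floor2, Ground, Floor1}.
States satisfying requested: {DoorClosed, Ground, Floor1}.
States satisfying E[moving → requested U requested]: {DoorClosed, DoorOpen, Ground, Floor1}.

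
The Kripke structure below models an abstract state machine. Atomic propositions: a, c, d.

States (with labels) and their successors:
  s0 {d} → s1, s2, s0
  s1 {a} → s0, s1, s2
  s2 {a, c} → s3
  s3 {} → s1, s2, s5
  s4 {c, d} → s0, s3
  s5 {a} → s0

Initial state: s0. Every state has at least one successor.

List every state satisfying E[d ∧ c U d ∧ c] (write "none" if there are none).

{s4}

States satisfying d ∧ c: {s4}.
States satisfying E[d ∧ c U d ∧ c]: {s4}.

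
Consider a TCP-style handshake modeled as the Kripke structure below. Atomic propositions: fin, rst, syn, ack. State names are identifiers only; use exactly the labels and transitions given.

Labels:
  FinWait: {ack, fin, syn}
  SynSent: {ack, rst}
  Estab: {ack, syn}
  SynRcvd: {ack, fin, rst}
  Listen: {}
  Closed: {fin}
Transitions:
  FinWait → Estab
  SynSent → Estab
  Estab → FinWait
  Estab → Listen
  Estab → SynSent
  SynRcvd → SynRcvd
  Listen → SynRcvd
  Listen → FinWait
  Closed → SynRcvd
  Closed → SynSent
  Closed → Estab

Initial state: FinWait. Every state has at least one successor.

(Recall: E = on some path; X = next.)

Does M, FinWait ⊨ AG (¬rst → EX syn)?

Yes

States satisfying ¬rst → EX syn: {FinWait, SynSent, Estab, SynRcvd, Listen, Closed}.
States satisfying AG (¬rst → EX syn): {FinWait, SynSent, Estab, SynRcvd, Listen, Closed}.
Every state reachable from FinWait satisfies ¬rst → EX syn.
FinWait ∈ Sat(AG (¬rst → EX syn)).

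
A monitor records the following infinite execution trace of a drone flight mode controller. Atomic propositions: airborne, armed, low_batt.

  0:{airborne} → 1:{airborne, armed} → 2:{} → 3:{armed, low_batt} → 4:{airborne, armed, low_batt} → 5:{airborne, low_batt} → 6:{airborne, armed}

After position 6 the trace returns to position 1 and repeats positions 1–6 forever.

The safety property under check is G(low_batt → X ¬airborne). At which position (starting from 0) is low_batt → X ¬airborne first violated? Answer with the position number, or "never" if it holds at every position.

3

Check low_batt → X ¬airborne at each position in order: 0 ✓, 1 ✓, 2 ✓.
At position 3 the labels are {armed, low_batt} and the next position 4 has {airborne, armed, low_batt}, so low_batt → X ¬airborne is false there. This is the first violation.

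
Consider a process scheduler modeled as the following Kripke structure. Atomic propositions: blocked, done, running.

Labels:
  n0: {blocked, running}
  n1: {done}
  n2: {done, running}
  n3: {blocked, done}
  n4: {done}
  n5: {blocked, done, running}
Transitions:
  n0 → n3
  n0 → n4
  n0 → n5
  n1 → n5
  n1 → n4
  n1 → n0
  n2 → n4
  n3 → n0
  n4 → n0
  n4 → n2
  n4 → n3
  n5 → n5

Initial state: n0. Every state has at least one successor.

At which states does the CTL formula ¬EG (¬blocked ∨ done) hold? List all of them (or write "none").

States satisfying ¬blocked ∨ done: {n1, n2, n3, n4, n5}.
States satisfying EG (¬blocked ∨ done): {n1, n2, n4, n5}.
States satisfying ¬EG (¬blocked ∨ done): {n0, n3}.

{n0, n3}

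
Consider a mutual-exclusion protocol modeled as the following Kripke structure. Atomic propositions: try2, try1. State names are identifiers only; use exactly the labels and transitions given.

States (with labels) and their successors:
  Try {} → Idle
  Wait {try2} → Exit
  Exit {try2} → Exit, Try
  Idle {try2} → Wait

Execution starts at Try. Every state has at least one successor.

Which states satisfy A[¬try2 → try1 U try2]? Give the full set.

States satisfying ¬try2 → try1: {Wait, Exit, Idle}.
States satisfying try2: {Wait, Exit, Idle}.
States satisfying A[¬try2 → try1 U try2]: {Wait, Exit, Idle}.

{Wait, Exit, Idle}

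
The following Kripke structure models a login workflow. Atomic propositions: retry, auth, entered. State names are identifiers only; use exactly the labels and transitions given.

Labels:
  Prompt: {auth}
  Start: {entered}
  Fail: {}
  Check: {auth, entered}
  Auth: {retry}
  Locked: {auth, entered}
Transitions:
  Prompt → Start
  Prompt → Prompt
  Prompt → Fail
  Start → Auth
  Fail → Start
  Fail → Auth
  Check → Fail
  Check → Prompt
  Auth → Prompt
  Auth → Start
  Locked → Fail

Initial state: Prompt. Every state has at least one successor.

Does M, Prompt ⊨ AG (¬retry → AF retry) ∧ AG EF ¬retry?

States satisfying ¬retry → AF retry: {Start, Fail, Auth, Locked}.
States satisfying AG (¬retry → AF retry): ∅.
States satisfying EF ¬retry: {Prompt, Start, Fail, Check, Auth, Locked}.
States satisfying AG EF ¬retry: {Prompt, Start, Fail, Check, Auth, Locked}.
States satisfying AG (¬retry → AF retry) ∧ AG EF ¬retry: ∅.
Prompt ∉ Sat(AG (¬retry → AF retry) ∧ AG EF ¬retry).

Violated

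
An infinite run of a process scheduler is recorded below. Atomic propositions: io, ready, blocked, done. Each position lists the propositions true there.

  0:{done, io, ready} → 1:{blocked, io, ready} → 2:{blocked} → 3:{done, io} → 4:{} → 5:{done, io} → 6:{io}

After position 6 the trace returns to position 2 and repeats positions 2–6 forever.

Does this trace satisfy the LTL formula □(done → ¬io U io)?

Yes

done → ¬io U io holds at every position 0..6, and those are all positions ever visited, so □(done → ¬io U io) holds.
Positions where done holds: 0, 3, 5.
Check ¬io U io at each: 0→ok, 3→ok, 5→ok.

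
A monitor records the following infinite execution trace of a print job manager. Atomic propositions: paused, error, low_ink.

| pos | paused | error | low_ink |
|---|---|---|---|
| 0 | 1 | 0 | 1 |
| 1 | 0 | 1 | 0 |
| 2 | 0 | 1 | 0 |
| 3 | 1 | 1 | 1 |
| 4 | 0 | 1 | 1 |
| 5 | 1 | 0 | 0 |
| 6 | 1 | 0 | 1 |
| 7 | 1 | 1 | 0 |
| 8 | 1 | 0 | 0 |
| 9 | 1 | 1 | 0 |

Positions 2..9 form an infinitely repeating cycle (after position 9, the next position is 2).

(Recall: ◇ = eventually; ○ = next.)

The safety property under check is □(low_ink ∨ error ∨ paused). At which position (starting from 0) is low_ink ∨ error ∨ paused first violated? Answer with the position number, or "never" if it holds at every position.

never

low_ink ∨ error ∨ paused holds at every position 0..9, and those are all the positions the trace ever visits, so the invariant □(low_ink ∨ error ∨ paused) is never violated.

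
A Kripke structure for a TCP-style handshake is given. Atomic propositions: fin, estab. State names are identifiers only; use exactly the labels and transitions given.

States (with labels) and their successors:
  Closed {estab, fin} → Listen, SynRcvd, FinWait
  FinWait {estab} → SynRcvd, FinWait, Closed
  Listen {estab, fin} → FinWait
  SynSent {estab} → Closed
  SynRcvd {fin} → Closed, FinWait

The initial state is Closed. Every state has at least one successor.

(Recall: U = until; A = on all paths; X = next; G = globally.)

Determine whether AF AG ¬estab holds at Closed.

Does not hold

States satisfying AG ¬estab: ∅.
States satisfying AF AG ¬estab: ∅.
There is a path from Closed along which AG ¬estab never holds.
Closed ∉ Sat(AF AG ¬estab).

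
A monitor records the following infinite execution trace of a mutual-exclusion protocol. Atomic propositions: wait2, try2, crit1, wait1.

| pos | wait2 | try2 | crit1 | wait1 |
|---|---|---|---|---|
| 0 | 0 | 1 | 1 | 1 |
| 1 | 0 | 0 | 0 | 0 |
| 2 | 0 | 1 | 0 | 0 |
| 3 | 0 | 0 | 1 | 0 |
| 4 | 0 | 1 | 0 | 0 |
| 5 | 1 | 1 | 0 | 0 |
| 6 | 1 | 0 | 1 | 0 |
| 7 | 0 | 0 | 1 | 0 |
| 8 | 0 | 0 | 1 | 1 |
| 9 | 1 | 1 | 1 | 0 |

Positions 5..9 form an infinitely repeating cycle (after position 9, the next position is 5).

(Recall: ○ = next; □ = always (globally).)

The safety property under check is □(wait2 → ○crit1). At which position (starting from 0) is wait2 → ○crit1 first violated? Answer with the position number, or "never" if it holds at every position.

Check wait2 → ○crit1 at each position in order: 0 ✓, 1 ✓, 2 ✓, 3 ✓, 4 ✓, 5 ✓, 6 ✓, 7 ✓, 8 ✓.
At position 9 the labels are {crit1, try2, wait2} and the next position 5 has {try2, wait2}, so wait2 → ○crit1 is false there. This is the first violation.

9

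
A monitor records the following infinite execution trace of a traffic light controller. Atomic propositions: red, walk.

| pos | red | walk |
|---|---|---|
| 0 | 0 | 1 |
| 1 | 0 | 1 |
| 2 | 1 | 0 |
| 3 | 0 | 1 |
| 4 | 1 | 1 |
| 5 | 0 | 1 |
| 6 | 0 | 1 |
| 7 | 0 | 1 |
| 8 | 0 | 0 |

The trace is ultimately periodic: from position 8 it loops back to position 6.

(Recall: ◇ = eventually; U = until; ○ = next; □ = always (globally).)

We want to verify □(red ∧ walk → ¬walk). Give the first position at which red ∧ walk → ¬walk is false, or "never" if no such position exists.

Check red ∧ walk → ¬walk at each position in order: 0 ✓, 1 ✓, 2 ✓, 3 ✓.
At position 4 the labels are {red, walk}, so red ∧ walk → ¬walk is false there. This is the first violation.

4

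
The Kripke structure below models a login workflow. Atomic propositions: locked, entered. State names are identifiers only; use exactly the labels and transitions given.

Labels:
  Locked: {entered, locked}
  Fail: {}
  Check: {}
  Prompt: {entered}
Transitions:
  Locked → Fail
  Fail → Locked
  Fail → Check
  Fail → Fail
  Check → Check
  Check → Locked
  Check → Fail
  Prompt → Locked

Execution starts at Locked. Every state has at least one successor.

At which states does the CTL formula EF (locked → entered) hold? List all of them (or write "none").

{Locked, Fail, Check, Prompt}

States satisfying locked → entered: {Locked, Fail, Check, Prompt}.
States satisfying EF (locked → entered): {Locked, Fail, Check, Prompt}.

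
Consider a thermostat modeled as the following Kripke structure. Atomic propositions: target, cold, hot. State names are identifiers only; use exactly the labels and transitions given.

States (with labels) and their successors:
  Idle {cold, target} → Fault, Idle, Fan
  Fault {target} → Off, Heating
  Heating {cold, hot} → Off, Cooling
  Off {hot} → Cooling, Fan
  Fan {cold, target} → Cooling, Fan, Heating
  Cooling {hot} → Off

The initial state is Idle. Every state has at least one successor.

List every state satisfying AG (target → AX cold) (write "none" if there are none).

none

States satisfying target → AX cold: {Heating, Off, Cooling}.
States satisfying AG (target → AX cold): ∅.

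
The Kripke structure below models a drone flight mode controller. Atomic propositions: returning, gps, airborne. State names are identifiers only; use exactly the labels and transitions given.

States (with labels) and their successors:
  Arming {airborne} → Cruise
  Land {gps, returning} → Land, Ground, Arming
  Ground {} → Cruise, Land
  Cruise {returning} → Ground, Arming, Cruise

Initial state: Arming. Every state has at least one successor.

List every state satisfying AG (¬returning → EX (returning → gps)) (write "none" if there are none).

none

States satisfying ¬returning → EX (returning → gps): {Land, Ground, Cruise}.
States satisfying AG (¬returning → EX (returning → gps)): ∅.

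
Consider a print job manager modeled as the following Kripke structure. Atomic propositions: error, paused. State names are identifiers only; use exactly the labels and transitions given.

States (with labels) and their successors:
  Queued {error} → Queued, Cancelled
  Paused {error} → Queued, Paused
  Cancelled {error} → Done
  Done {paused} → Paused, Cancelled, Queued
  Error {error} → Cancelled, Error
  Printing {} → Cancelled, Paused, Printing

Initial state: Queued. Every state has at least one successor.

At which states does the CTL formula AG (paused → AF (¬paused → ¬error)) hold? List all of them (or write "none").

{Queued, Paused, Cancelled, Done, Error, Printing}

States satisfying paused → AF (¬paused → ¬error): {Queued, Paused, Cancelled, Done, Error, Printing}.
States satisfying AG (paused → AF (¬paused → ¬error)): {Queued, Paused, Cancelled, Done, Error, Printing}.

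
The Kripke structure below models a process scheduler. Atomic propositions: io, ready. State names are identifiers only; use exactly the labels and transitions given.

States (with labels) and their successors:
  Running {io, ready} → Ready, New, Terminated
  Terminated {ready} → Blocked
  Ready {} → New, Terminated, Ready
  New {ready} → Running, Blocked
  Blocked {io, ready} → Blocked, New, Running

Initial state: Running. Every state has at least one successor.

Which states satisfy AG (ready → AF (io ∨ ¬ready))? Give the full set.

States satisfying ready → AF (io ∨ ¬ready): {Running, Terminated, Ready, New, Blocked}.
States satisfying AG (ready → AF (io ∨ ¬ready)): {Running, Terminated, Ready, New, Blocked}.

{Running, Terminated, Ready, New, Blocked}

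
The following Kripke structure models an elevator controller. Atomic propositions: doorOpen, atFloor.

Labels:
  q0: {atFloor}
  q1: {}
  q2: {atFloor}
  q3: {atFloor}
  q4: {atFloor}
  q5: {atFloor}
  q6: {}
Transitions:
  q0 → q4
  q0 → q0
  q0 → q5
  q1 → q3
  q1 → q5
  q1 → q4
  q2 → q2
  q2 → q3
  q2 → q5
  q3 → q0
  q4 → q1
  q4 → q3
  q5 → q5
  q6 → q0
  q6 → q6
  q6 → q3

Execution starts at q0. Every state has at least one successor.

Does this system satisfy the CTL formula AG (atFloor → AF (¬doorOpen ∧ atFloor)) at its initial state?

States satisfying atFloor → AF (¬doorOpen ∧ atFloor): {q0, q1, q2, q3, q4, q5, q6}.
States satisfying AG (atFloor → AF (¬doorOpen ∧ atFloor)): {q0, q1, q2, q3, q4, q5, q6}.
Every state reachable from q0 satisfies atFloor → AF (¬doorOpen ∧ atFloor).
q0 ∈ Sat(AG (atFloor → AF (¬doorOpen ∧ atFloor))).

Yes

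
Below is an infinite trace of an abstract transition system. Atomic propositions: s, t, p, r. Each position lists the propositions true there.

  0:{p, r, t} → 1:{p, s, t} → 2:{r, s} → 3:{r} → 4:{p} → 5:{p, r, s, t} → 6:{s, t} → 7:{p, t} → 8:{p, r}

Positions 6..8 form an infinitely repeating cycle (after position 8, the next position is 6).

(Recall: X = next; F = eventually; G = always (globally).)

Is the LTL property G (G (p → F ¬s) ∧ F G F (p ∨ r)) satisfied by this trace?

G (p → F ¬s) ∧ F G F (p ∨ r) holds at every position 0..8, and those are all positions ever visited, so G (G (p → F ¬s) ∧ F G F (p ∨ r)) holds.

Holds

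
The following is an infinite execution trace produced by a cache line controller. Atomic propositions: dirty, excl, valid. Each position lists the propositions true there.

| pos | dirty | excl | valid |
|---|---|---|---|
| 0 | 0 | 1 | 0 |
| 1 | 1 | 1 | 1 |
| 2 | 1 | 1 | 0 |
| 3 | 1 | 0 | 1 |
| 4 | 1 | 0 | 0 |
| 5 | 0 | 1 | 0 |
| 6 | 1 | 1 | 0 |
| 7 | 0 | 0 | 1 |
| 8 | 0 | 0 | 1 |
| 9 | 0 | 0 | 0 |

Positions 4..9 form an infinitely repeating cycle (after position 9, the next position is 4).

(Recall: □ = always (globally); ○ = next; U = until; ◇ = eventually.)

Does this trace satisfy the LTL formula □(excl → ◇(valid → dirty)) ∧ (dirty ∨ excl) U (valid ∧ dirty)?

excl → ◇(valid → dirty) holds at every position 0..9, and those are all positions ever visited, so □(excl → ◇(valid → dirty)) holds.
Positions where excl holds: 0, 1, 2, 5, 6.
Check ◇(valid → dirty) at each: 0→ok, 1→ok, 2→ok, 5→ok, 6→ok.
Walking from position 0: valid ∧ dirty first holds at position 1, and dirty ∨ excl holds at every earlier position along the way, so (dirty ∨ excl) U (valid ∧ dirty) holds.
At position 0: □(excl → ◇(valid → dirty)) is true; (dirty ∨ excl) U (valid ∧ dirty) is true; so □(excl → ◇(valid → dirty)) ∧ (dirty ∨ excl) U (valid ∧ dirty) is true.

Holds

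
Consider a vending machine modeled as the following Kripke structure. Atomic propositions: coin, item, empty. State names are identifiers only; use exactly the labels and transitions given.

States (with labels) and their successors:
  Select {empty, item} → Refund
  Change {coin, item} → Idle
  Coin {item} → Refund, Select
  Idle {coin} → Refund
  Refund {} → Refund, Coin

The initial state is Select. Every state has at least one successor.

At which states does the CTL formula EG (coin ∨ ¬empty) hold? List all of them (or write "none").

{Change, Coin, Idle, Refund}

States satisfying coin ∨ ¬empty: {Change, Coin, Idle, Refund}.
States satisfying EG (coin ∨ ¬empty): {Change, Coin, Idle, Refund}.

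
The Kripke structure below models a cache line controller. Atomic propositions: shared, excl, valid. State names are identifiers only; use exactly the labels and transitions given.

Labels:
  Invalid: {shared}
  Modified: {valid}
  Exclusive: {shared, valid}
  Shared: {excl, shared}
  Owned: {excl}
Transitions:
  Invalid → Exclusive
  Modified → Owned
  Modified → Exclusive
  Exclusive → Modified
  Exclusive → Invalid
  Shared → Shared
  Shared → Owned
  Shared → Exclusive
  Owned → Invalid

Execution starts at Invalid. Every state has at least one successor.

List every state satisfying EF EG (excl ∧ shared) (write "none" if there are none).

{Shared}

States satisfying EG (excl ∧ shared): {Shared}.
States satisfying EF EG (excl ∧ shared): {Shared}.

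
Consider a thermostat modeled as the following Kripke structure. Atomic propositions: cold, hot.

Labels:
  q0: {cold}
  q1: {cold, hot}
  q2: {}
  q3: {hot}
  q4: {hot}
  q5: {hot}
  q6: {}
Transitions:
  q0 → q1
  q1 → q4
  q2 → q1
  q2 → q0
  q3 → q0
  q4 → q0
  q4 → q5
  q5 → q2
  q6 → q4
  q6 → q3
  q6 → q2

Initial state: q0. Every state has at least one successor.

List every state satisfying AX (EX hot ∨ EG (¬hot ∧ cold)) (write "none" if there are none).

States satisfying EX hot ∨ EG (¬hot ∧ cold): {q0, q1, q2, q4, q6}.
States satisfying AX (EX hot ∨ EG (¬hot ∧ cold)): {q0, q1, q2, q3, q5}.

{q0, q1, q2, q3, q5}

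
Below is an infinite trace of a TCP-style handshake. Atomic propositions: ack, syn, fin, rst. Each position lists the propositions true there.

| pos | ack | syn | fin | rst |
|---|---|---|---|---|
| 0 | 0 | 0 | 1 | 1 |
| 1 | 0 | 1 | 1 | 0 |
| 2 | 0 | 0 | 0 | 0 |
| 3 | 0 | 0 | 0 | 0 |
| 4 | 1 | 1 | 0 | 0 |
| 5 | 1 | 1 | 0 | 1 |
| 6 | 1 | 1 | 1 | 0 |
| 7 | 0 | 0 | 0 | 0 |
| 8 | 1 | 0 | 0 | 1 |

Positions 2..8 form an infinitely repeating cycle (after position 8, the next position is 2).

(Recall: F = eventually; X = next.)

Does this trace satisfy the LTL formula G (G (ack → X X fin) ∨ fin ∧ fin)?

G (ack → X X fin) ∨ fin ∧ fin must hold at every position from 0 onward. It fails at position 2, so G (G (ack → X X fin) ∨ fin ∧ fin) is false.

Does not hold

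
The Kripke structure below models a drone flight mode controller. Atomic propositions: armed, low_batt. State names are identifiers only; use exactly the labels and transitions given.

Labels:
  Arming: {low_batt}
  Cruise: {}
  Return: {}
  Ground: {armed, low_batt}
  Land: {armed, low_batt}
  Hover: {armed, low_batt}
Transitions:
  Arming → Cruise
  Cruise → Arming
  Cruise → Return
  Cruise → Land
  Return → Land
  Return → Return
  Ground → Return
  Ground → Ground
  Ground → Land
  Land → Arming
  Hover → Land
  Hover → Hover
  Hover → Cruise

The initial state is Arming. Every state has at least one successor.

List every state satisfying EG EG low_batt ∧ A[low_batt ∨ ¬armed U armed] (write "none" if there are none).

{Ground, Hover}

States satisfying EG low_batt: {Ground, Hover}.
States satisfying EG EG low_batt: {Ground, Hover}.
States satisfying low_batt ∨ ¬armed: {Arming, Cruise, Return, Ground, Land, Hover}.
States satisfying armed: {Ground, Land, Hover}.
States satisfying A[low_batt ∨ ¬armed U armed]: {Ground, Land, Hover}.
States satisfying EG EG low_batt ∧ A[low_batt ∨ ¬armed U armed]: {Ground, Hover}.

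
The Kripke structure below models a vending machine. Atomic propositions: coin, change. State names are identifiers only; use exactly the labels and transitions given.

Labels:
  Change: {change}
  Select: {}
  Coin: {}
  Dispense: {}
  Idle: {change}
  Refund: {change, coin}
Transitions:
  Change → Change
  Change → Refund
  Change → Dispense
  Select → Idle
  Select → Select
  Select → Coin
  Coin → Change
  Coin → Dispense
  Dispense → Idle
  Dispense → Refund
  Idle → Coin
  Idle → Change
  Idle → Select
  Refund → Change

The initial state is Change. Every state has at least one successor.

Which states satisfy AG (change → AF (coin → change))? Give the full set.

States satisfying change → AF (coin → change): {Change, Select, Coin, Dispense, Idle, Refund}.
States satisfying AG (change → AF (coin → change)): {Change, Select, Coin, Dispense, Idle, Refund}.

{Change, Select, Coin, Dispense, Idle, Refund}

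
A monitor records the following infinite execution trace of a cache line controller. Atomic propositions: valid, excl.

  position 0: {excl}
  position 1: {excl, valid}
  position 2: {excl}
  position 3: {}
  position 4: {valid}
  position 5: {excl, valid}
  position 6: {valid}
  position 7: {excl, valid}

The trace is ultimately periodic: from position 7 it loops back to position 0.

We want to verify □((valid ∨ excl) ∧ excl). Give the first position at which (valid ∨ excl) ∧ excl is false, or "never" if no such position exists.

3

Check (valid ∨ excl) ∧ excl at each position in order: 0 ✓, 1 ✓, 2 ✓.
At position 3 the labels are {}, so (valid ∨ excl) ∧ excl is false there. This is the first violation.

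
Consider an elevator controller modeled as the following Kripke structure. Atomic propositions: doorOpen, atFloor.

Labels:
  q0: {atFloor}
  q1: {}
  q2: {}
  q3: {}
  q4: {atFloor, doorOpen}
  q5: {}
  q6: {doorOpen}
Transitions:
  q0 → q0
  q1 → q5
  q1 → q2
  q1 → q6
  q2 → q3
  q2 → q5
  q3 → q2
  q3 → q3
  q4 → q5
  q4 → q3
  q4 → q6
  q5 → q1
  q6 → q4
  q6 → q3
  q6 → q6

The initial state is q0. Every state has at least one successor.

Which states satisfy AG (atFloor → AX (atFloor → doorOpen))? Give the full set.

States satisfying atFloor → AX (atFloor → doorOpen): {q1, q2, q3, q4, q5, q6}.
States satisfying AG (atFloor → AX (atFloor → doorOpen)): {q1, q2, q3, q4, q5, q6}.

{q1, q2, q3, q4, q5, q6}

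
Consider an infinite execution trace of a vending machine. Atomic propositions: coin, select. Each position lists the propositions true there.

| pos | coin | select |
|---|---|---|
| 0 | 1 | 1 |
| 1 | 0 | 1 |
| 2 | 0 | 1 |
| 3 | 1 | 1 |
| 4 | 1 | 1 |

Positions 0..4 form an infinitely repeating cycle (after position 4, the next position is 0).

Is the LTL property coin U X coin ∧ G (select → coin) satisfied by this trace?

Walking from position 0: at position 1, X coin has not yet held and coin fails, so coin U X coin is false.
select → coin must hold at every position from 0 onward. It fails at position 1, so G (select → coin) is false.
Positions where select holds: 0, 1, 2, 3, 4.
Check coin at each: 0→ok, 1→fails, 2→fails, 3→ok, 4→ok.
At position 0: coin U X coin is false; G (select → coin) is false; so coin U X coin ∧ G (select → coin) is false.

No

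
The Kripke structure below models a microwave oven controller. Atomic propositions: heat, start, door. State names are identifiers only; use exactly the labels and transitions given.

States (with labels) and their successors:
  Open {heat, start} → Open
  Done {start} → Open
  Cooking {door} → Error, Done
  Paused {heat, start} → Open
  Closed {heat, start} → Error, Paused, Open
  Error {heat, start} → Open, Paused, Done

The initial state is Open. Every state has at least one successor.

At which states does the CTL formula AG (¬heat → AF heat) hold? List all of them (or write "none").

States satisfying ¬heat → AF heat: {Open, Done, Cooking, Paused, Closed, Error}.
States satisfying AG (¬heat → AF heat): {Open, Done, Cooking, Paused, Closed, Error}.

{Open, Done, Cooking, Paused, Closed, Error}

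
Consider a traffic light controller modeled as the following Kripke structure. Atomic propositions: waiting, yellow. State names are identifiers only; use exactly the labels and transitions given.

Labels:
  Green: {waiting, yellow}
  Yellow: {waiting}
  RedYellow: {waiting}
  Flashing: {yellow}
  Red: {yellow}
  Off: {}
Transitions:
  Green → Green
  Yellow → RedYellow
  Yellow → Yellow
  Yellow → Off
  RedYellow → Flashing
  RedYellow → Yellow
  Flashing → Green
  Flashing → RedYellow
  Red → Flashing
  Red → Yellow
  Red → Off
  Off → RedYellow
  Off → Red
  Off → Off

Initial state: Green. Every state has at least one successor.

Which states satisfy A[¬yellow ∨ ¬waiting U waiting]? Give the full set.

{Green, Yellow, RedYellow, Flashing}

States satisfying ¬yellow ∨ ¬waiting: {Yellow, RedYellow, Flashing, Red, Off}.
States satisfying waiting: {Green, Yellow, RedYellow}.
States satisfying A[¬yellow ∨ ¬waiting U waiting]: {Green, Yellow, RedYellow, Flashing}.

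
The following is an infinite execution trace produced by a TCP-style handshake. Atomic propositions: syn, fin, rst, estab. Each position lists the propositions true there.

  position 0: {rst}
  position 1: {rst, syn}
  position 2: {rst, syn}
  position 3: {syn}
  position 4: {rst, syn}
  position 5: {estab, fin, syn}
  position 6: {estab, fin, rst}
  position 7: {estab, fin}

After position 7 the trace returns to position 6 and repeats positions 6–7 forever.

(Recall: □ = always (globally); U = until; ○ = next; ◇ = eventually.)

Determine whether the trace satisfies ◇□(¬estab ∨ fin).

□(¬estab ∨ fin) holds at position 0, which is reachable from 0, so ◇□(¬estab ∨ fin) holds.

Satisfied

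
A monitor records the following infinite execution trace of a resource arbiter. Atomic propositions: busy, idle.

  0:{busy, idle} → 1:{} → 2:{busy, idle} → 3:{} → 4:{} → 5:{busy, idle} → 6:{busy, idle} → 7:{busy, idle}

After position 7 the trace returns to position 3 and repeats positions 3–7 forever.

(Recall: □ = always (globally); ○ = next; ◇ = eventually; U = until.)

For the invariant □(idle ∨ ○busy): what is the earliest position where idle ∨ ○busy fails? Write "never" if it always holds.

Check idle ∨ ○busy at each position in order: 0 ✓, 1 ✓, 2 ✓.
At position 3 the labels are {} and the next position 4 has {}, so idle ∨ ○busy is false there. This is the first violation.

3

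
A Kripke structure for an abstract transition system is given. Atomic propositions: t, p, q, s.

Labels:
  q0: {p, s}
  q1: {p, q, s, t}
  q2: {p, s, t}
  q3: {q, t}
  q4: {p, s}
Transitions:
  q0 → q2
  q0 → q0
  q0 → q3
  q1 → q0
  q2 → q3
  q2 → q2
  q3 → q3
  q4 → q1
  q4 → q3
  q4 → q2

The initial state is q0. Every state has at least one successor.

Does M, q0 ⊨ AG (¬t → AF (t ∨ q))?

Does not hold

States satisfying ¬t → AF (t ∨ q): {q1, q2, q3, q4}.
States satisfying AG (¬t → AF (t ∨ q)): {q2, q3}.
q0 is reachable from q0 and violates ¬t → AF (t ∨ q), so AG fails at q0.
q0 ∉ Sat(AG (¬t → AF (t ∨ q))).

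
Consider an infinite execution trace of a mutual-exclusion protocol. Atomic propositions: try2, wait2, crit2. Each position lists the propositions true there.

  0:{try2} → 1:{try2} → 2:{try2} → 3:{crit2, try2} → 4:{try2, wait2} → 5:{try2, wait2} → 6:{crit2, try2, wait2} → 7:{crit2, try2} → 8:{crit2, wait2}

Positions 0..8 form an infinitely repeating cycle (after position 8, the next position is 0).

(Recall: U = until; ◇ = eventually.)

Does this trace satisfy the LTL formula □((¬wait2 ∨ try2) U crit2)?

Holds

(¬wait2 ∨ try2) U crit2 holds at every position 0..8, and those are all positions ever visited, so □((¬wait2 ∨ try2) U crit2) holds.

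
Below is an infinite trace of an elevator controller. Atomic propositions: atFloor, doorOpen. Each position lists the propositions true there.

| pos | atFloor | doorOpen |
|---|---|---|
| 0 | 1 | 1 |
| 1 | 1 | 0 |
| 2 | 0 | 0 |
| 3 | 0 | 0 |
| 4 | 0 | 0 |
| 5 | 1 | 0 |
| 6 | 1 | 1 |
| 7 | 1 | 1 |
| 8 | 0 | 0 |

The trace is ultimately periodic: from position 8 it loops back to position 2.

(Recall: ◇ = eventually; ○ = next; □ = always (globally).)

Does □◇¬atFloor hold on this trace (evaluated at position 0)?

Yes

◇¬atFloor holds at every position 0..8, and those are all positions ever visited, so □◇¬atFloor holds.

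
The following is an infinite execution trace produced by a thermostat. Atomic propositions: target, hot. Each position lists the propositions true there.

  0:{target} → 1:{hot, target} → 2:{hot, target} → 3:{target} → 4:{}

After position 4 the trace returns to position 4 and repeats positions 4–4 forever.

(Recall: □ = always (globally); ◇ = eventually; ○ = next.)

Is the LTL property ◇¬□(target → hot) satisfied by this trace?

Satisfied

¬□(target → hot) holds at position 0, which is reachable from 0, so ◇¬□(target → hot) holds.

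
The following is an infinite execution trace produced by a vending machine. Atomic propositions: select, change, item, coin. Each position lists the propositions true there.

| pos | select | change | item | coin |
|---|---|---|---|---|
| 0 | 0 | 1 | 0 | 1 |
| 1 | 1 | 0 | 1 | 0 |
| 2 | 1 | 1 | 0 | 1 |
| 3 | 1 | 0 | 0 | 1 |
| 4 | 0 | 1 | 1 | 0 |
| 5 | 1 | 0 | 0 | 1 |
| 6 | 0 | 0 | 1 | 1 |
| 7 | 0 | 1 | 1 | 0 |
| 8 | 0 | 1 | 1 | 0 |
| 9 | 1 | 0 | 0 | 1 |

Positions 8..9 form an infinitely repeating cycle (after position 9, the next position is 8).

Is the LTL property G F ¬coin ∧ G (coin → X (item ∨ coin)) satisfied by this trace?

F ¬coin holds at every position 0..9, and those are all positions ever visited, so G F ¬coin holds.
coin → X (item ∨ coin) holds at every position 0..9, and those are all positions ever visited, so G (coin → X (item ∨ coin)) holds.
Positions where coin holds: 0, 2, 3, 5, 6, 9.
Check X (item ∨ coin) at each: 0→ok, 2→ok, 3→ok, 5→ok, 6→ok, 9→ok.
At position 0: G F ¬coin is true; G (coin → X (item ∨ coin)) is true; so G F ¬coin ∧ G (coin → X (item ∨ coin)) is true.

Satisfied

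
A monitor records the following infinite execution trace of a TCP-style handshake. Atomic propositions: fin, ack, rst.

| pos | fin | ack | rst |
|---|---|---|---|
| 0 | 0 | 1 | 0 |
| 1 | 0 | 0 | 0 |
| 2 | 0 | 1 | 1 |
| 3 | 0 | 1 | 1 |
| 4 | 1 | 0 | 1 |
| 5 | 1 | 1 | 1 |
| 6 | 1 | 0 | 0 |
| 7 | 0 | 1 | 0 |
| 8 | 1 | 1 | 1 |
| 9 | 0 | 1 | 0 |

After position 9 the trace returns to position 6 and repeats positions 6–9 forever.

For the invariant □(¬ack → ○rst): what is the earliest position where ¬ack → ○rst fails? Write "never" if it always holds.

6

Check ¬ack → ○rst at each position in order: 0 ✓, 1 ✓, 2 ✓, 3 ✓, 4 ✓, 5 ✓.
At position 6 the labels are {fin} and the next position 7 has {ack}, so ¬ack → ○rst is false there. This is the first violation.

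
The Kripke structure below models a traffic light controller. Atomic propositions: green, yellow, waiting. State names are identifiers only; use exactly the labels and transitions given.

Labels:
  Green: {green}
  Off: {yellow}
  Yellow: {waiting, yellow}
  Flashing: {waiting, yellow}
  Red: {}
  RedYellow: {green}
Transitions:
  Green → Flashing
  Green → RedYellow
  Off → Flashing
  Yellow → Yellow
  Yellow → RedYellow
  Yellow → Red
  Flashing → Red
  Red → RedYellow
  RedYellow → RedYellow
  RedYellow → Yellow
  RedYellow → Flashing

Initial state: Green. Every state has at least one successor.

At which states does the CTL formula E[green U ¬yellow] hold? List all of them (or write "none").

{Green, Red, RedYellow}

States satisfying green: {Green, RedYellow}.
States satisfying ¬yellow: {Green, Red, RedYellow}.
States satisfying E[green U ¬yellow]: {Green, Red, RedYellow}.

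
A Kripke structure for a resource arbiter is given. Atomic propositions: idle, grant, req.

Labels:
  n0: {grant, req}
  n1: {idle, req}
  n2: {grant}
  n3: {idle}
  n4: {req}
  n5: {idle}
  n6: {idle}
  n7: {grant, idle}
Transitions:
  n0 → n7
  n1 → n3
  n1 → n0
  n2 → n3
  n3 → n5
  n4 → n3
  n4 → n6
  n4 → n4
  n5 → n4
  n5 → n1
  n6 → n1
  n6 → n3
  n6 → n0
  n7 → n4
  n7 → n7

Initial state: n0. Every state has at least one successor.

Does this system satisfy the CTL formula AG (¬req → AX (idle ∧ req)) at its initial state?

No

States satisfying ¬req → AX (idle ∧ req): {n0, n1, n4}.
States satisfying AG (¬req → AX (idle ∧ req)): ∅.
n3 is reachable from n0 and violates ¬req → AX (idle ∧ req), so AG fails at n0.
n0 ∉ Sat(AG (¬req → AX (idle ∧ req))).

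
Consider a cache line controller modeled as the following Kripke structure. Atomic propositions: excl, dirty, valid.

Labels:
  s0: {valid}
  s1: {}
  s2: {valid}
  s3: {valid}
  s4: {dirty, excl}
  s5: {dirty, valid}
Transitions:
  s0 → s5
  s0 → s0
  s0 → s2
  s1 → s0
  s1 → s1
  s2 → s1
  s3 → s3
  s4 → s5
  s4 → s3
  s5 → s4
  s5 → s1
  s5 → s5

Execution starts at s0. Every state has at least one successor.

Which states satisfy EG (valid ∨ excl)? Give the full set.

{s0, s3, s4, s5}

States satisfying valid ∨ excl: {s0, s2, s3, s4, s5}.
States satisfying EG (valid ∨ excl): {s0, s3, s4, s5}.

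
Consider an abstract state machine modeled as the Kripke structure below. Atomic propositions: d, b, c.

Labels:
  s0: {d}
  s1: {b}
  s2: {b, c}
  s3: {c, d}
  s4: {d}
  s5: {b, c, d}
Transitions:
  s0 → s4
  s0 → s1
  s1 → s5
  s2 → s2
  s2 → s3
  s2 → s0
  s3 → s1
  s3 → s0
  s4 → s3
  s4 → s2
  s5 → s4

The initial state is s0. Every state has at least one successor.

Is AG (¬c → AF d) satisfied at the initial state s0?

Yes

States satisfying ¬c → AF d: {s0, s1, s2, s3, s4, s5}.
States satisfying AG (¬c → AF d): {s0, s1, s2, s3, s4, s5}.
Every state reachable from s0 satisfies ¬c → AF d.
s0 ∈ Sat(AG (¬c → AF d)).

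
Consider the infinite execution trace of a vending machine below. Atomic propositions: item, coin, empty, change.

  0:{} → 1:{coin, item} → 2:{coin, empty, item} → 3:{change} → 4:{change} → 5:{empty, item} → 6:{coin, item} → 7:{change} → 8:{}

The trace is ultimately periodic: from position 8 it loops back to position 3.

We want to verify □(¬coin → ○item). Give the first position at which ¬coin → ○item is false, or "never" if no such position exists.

3

Check ¬coin → ○item at each position in order: 0 ✓, 1 ✓, 2 ✓.
At position 3 the labels are {change} and the next position 4 has {change}, so ¬coin → ○item is false there. This is the first violation.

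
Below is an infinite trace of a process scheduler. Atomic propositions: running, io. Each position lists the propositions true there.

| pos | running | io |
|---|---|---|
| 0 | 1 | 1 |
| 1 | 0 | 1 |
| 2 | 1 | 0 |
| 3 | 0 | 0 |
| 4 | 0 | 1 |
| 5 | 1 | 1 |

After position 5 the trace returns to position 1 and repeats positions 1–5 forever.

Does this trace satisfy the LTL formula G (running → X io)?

running → X io must hold at every position from 0 onward. It fails at position 2, so G (running → X io) is false.
Positions where running holds: 0, 2, 5.
Check X io at each: 0→ok, 2→fails, 5→ok.

Violated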